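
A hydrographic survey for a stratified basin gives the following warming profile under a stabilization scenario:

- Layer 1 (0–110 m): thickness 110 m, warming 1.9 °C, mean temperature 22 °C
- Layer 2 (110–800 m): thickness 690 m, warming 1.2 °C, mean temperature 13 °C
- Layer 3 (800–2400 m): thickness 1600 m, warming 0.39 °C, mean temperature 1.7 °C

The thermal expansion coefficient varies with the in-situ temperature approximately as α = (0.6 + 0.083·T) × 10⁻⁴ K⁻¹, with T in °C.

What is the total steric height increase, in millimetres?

Layer 1: α = (0.6 + 0.083×22)×10⁻⁴ = 2.426×10⁻⁴ K⁻¹
Layer 2: α = (0.6 + 0.083×13)×10⁻⁴ = 1.679×10⁻⁴ K⁻¹
Layer 3: α = (0.6 + 0.083×1.7)×10⁻⁴ = 0.7411×10⁻⁴ K⁻¹
Layer 1: 1.9 × 110 × 2.426×10⁻⁴ = 0.0507034 m
Layer 2: 690 × 1.2 × 1.679×10⁻⁴ = 0.1390212 m
800–2400 m: 0.7411×10⁻⁴ × 0.39 × 1600 = 0.04624464 m
Δh = 0.0507034 + 0.1390212 + 0.04624464 = 0.23596924 m

Δh ≈ 236 mm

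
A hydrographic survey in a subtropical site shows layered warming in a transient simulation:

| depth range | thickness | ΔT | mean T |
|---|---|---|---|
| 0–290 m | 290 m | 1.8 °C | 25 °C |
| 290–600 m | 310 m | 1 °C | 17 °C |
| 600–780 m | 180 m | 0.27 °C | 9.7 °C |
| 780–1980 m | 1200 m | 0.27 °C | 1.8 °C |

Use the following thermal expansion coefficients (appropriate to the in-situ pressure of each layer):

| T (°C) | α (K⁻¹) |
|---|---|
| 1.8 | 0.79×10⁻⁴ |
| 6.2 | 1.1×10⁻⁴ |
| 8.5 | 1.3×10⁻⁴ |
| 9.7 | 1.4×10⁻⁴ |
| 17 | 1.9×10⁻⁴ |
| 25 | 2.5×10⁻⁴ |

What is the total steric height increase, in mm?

Layer 1 at 25 °C → α = 2.5×10⁻⁴ K⁻¹
Layer 2 at 17 °C → α = 1.9×10⁻⁴ K⁻¹
Layer 3 at 9.7 °C → α = 1.4×10⁻⁴ K⁻¹
Layer 4 at 1.8 °C → α = 0.79×10⁻⁴ K⁻¹
Layer 1: 1.8 × 2.5×10⁻⁴ × 290 = 0.13050 m
Layer 2: 1.9×10⁻⁴ × 1 × 310 = 0.05890 m
600–780 m: 0.27 × 1.4×10⁻⁴ × 180 = 0.006804 m
780–1980 m: 1200 × 0.27 × 0.79×10⁻⁴ = 0.025596 m
Δh = 0.13050 + 0.05890 + 0.006804 + 0.025596 = 0.22180 m

Δh ≈ 222 mm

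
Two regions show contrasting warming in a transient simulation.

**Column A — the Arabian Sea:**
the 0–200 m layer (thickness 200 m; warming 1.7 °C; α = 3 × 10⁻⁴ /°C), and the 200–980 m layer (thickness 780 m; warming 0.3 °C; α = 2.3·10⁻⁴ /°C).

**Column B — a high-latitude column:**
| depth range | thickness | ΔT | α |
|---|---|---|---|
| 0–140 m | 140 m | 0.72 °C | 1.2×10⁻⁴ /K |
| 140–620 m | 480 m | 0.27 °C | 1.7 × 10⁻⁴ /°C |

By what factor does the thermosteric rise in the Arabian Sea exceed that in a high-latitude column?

≈ 4.57×

A Layer 1: 3×10⁻⁴ × 200 × 1.7 = 0.10200 m
A 2.3×10⁻⁴ × 780 × 0.3 = 0.05382 m
A total: 0.15582 m
B 0–140 m: 1.2×10⁻⁴ × 140 × 0.72 = 0.012096 m
B 140–620 m: 480 × 0.27 × 1.7×10⁻⁴ = 0.022032 m
B total: 0.034128 m
Ratio: 0.15582 / 0.034128 ≈ 4.566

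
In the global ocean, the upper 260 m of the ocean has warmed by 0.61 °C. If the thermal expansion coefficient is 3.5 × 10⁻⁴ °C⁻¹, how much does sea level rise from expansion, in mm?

Δh = αΔT·H = 3.5×10⁻⁴ × 0.61 × 260 = 0.05551 m

55.5 mm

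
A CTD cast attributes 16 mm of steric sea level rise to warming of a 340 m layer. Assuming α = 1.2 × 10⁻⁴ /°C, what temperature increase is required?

about 0.392 K

ΔT = Δh/(αH) = 0.016 / (1.2×10⁻⁴ × 340) ≈ 0.3922 K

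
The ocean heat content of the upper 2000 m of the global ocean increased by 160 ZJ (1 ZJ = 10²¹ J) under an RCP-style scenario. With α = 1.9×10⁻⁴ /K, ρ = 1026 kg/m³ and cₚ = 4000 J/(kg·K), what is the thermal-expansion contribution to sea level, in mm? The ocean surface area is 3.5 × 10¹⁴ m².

Per unit area: Q = 160×10²¹ / (3.5×10¹⁴) ≈ 4.571×10⁸ J/m²
Δh = αQ/(ρcₚ) = 1.9×10⁻⁴ × 4.571×10⁸ / (1026 × 4000) ≈ 0.021162 m

21 mm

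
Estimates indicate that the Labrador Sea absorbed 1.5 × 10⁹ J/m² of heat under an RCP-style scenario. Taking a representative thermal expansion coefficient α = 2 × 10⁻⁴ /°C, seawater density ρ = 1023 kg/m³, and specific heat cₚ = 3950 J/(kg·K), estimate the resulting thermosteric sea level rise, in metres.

Δh = 0.0742 m

Δh = αQ/(ρcₚ) = 2×10⁻⁴ × 1.5×10⁹ / (1023 × 3950) ≈ 0.074242 m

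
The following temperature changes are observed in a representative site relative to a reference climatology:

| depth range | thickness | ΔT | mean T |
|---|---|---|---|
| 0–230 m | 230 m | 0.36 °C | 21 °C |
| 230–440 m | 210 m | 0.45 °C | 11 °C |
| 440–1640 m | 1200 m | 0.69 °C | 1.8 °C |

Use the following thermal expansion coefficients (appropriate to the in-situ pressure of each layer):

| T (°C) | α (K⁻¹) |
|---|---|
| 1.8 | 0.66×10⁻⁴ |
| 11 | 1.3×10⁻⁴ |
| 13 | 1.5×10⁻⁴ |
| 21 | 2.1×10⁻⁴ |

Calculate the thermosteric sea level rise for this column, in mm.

84.3 mm

Layer 1 at 21 °C → α = 2.1×10⁻⁴ K⁻¹
Layer 2 at 11 °C → α = 1.3×10⁻⁴ K⁻¹
Layer 3 at 1.8 °C → α = 0.66×10⁻⁴ K⁻¹
0–230 m: 0.36 × 230 × 2.1×10⁻⁴ = 0.017388 m
1.3×10⁻⁴ × 0.45 × 210 = 0.012285 m
440–1640 m: 0.66×10⁻⁴ × 0.69 × 1200 = 0.054648 m
Δh = 0.017388 + 0.012285 + 0.054648 = 0.084321 m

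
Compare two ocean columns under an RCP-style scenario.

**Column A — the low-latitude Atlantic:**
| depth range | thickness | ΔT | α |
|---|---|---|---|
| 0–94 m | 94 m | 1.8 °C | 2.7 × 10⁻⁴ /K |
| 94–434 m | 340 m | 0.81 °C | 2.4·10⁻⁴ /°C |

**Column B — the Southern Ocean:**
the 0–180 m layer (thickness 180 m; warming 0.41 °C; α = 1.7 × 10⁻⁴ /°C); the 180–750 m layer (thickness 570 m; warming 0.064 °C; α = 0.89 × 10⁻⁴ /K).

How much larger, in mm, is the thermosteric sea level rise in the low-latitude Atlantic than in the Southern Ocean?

A 1.8 × 94 × 2.7×10⁻⁴ = 0.045684 m
A 340 × 2.4×10⁻⁴ × 0.81 = 0.066096 m
A total: 0.11178 m
B 180 × 1.7×10⁻⁴ × 0.41 = 0.012546 m
B 0.89×10⁻⁴ × 570 × 0.064 = 0.00324672 m
B total: 0.01579272 m
Difference: 0.11178 − 0.01579272 = 0.09598728 m

Δh_A − Δh_B ≈ 96.0 mm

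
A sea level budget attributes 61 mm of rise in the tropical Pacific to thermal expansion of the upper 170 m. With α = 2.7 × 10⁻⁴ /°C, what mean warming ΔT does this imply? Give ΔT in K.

ΔT = Δh/(αH) = 0.061 / (2.7×10⁻⁴ × 170) ≈ 1.329 K

1.33 K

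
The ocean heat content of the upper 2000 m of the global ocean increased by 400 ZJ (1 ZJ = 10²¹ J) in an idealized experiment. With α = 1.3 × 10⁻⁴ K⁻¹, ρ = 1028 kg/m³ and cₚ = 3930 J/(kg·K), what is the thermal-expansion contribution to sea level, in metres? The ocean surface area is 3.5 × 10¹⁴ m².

Per unit area: Q = 400×10²¹ / (3.5×10¹⁴) ≈ 1.143×10⁹ J/m²
Δh = αQ/(ρcₚ) = 1.3×10⁻⁴ × 1.143×10⁹ / (1028 × 3930) ≈ 0.036779 m

0.0368 m of thermosteric rise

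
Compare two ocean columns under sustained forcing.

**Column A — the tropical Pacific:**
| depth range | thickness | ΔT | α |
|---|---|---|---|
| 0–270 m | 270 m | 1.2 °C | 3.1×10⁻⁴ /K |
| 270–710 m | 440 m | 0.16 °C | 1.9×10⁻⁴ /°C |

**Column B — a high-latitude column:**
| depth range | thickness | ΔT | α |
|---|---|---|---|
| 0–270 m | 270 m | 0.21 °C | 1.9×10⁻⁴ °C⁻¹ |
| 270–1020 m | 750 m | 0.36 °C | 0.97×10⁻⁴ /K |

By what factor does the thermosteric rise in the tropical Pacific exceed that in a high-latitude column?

A 270 × 1.2 × 3.1×10⁻⁴ = 0.10044 m
A Layer 2: 0.16 × 1.9×10⁻⁴ × 440 = 0.013376 m
A total: 0.113816 m
B 1.9×10⁻⁴ × 0.21 × 270 = 0.010773 m
B 270–1020 m: 750 × 0.97×10⁻⁴ × 0.36 = 0.02619 m
B total: 0.036963 m
Ratio: 0.113816 / 0.036963 ≈ 3.079

3.1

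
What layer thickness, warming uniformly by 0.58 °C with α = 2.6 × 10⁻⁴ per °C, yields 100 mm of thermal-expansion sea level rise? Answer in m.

H = Δh/(αΔT) = 0.1 / (2.6×10⁻⁴ × 0.58) ≈ 663.1 m

660 m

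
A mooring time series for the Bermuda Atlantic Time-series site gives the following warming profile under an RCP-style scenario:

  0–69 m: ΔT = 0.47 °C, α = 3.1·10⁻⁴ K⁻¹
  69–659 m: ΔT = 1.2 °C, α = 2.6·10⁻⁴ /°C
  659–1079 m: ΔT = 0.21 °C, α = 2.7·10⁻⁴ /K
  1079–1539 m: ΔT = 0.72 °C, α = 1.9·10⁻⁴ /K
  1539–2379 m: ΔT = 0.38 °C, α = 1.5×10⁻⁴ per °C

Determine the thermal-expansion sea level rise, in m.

about 0.329 m

0–69 m: 0.47 × 3.1×10⁻⁴ × 69 = 0.0100533 m
69–659 m: 2.6×10⁻⁴ × 1.2 × 590 = 0.18408 m
Layer 3: 0.21 × 2.7×10⁻⁴ × 420 = 0.023814 m
1079–1539 m: 460 × 1.9×10⁻⁴ × 0.72 = 0.062928 m
1539–2379 m: 1.5×10⁻⁴ × 840 × 0.38 = 0.04788 m
Δh = 0.0100533 + 0.18408 + 0.023814 + 0.062928 + 0.04788 = 0.3287553 m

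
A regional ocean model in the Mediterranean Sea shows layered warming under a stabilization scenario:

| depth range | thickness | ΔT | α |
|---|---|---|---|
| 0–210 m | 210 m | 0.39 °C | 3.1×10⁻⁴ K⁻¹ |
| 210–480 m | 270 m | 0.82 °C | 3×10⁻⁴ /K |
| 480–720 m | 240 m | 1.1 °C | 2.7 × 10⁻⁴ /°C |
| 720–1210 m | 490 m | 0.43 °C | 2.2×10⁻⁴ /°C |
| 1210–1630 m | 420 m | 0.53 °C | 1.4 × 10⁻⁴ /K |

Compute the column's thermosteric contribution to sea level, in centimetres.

210 × 3.1×10⁻⁴ × 0.39 = 0.025389 m
0.82 × 3×10⁻⁴ × 270 = 0.06642 m
480–720 m: 1.1 × 2.7×10⁻⁴ × 240 = 0.07128 m
720–1210 m: 0.43 × 490 × 2.2×10⁻⁴ = 0.046354 m
Layer 5: 420 × 0.53 × 1.4×10⁻⁴ = 0.031164 m
Δh = 0.025389 + 0.06642 + 0.07128 + 0.046354 + 0.031164 = 0.240607 m

24.1 cm of thermosteric rise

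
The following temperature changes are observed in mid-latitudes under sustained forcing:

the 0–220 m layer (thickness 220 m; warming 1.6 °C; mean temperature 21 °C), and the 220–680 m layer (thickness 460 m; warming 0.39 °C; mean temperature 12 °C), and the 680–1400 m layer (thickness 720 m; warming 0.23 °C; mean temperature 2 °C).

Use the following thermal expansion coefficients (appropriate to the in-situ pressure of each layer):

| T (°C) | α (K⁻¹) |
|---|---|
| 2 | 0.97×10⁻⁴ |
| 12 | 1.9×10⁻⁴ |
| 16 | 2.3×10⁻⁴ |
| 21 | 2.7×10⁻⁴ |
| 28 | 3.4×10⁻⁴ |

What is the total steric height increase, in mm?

145 mm

Layer 1 at 21 °C → α = 2.7×10⁻⁴ K⁻¹
Layer 2 at 12 °C → α = 1.9×10⁻⁴ K⁻¹
Layer 3 at 2 °C → α = 0.97×10⁻⁴ K⁻¹
2.7×10⁻⁴ × 1.6 × 220 = 0.09504 m
460 × 0.39 × 1.9×10⁻⁴ = 0.034086 m
Layer 3: 720 × 0.23 × 0.97×10⁻⁴ = 0.0160632 m
Δh = 0.09504 + 0.034086 + 0.0160632 = 0.1451892 m ≈ 145 mm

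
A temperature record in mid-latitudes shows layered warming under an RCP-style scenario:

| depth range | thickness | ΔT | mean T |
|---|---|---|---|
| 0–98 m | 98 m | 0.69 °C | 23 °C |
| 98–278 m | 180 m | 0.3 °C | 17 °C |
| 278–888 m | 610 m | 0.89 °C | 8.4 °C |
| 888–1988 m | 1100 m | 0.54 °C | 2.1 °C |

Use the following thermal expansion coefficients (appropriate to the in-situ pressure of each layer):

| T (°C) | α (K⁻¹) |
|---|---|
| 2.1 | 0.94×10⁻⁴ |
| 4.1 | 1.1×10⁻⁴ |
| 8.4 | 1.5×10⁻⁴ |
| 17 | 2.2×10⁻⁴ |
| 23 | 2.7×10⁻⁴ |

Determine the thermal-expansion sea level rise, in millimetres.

170 mm of thermosteric rise

Layer 1 at 23 °C → α = 2.7×10⁻⁴ K⁻¹
Layer 2 at 17 °C → α = 2.2×10⁻⁴ K⁻¹
Layer 3 at 8.4 °C → α = 1.5×10⁻⁴ K⁻¹
Layer 4 at 2.1 °C → α = 0.94×10⁻⁴ K⁻¹
0–98 m: 2.7×10⁻⁴ × 0.69 × 98 = 0.0182574 m
98–278 m: 0.3 × 180 × 2.2×10⁻⁴ = 0.01188 m
278–888 m: 1.5×10⁻⁴ × 610 × 0.89 = 0.081435 m
1100 × 0.54 × 0.94×10⁻⁴ = 0.055836 m
Δh = 0.0182574 + 0.01188 + 0.081435 + 0.055836 = 0.1674084 m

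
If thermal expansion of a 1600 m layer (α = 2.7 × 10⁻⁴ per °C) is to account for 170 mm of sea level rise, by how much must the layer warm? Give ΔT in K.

about 0.394 K

ΔT = Δh/(αH) = 0.17 / (2.7×10⁻⁴ × 1600) ≈ 0.3935 K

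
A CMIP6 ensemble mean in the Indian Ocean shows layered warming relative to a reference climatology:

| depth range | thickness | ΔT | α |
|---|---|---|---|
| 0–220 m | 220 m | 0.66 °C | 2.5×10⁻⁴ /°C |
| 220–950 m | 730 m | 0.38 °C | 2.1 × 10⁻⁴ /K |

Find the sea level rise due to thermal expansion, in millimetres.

220 × 2.5×10⁻⁴ × 0.66 = 0.03630 m
220–950 m: 0.38 × 730 × 2.1×10⁻⁴ = 0.058254 m
Δh = 0.03630 + 0.058254 = 0.094554 m

about 94.6 mm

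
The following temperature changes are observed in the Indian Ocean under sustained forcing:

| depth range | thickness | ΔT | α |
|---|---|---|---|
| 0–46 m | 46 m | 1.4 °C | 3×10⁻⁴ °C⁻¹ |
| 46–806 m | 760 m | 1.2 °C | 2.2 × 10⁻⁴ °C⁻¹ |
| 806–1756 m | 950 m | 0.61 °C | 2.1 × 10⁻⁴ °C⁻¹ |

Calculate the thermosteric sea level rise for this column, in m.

3×10⁻⁴ × 46 × 1.4 = 0.01932 m
2.2×10⁻⁴ × 760 × 1.2 = 0.20064 m
806–1756 m: 2.1×10⁻⁴ × 950 × 0.61 = 0.121695 m
Δh = 0.01932 + 0.20064 + 0.121695 = 0.341655 m

about 0.34 m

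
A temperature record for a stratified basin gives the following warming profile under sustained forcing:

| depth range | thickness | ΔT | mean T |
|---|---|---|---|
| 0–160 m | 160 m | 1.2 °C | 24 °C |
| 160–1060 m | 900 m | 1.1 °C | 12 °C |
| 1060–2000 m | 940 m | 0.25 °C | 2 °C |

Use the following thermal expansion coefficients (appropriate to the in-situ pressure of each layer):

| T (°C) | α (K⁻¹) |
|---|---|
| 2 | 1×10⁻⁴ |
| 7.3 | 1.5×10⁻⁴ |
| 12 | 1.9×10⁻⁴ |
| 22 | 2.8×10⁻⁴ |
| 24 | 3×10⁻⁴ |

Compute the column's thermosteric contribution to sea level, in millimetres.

Layer 1 at 24 °C → α = 3×10⁻⁴ K⁻¹
Layer 2 at 12 °C → α = 1.9×10⁻⁴ K⁻¹
Layer 3 at 2 °C → α = 1×10⁻⁴ K⁻¹
1.2 × 160 × 3×10⁻⁴ = 0.05760 m
Layer 2: 1.9×10⁻⁴ × 1.1 × 900 = 0.18810 m
1060–2000 m: 1×10⁻⁴ × 0.25 × 940 = 0.02350 m
Δh = 0.05760 + 0.18810 + 0.02350 = 0.26920 m

269 mm of thermosteric rise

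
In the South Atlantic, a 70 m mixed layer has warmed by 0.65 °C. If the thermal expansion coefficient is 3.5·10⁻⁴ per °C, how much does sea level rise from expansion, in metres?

Δh = 0.016 m

Δh = αΔT·H = 3.5×10⁻⁴ × 0.65 × 70 = 0.015925 m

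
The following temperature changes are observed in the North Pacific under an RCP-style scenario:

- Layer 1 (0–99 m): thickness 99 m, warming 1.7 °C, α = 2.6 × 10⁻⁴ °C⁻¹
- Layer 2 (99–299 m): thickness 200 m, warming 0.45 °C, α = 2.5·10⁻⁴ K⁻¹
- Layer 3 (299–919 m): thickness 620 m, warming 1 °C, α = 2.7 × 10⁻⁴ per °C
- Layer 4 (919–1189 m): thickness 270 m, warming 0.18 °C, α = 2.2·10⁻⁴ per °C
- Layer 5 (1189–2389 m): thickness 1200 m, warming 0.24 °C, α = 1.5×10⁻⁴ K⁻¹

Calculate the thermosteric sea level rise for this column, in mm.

2.6×10⁻⁴ × 99 × 1.7 = 0.043758 m
99–299 m: 200 × 0.45 × 2.5×10⁻⁴ = 0.02250 m
1 × 620 × 2.7×10⁻⁴ = 0.16740 m
270 × 2.2×10⁻⁴ × 0.18 = 0.010692 m
1189–2389 m: 1.5×10⁻⁴ × 1200 × 0.24 = 0.04320 m
Δh = 0.043758 + 0.02250 + 0.16740 + 0.010692 + 0.04320 = 0.28755 m ≈ 288 mm

about 288 mm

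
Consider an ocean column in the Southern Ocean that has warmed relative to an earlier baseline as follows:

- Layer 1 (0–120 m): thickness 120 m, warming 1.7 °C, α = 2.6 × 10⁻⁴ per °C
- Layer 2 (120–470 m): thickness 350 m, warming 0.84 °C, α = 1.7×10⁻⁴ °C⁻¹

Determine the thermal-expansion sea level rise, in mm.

100 mm of thermosteric rise

120 × 2.6×10⁻⁴ × 1.7 = 0.05304 m
Layer 2: 350 × 1.7×10⁻⁴ × 0.84 = 0.04998 m
Δh = 0.05304 + 0.04998 = 0.10302 m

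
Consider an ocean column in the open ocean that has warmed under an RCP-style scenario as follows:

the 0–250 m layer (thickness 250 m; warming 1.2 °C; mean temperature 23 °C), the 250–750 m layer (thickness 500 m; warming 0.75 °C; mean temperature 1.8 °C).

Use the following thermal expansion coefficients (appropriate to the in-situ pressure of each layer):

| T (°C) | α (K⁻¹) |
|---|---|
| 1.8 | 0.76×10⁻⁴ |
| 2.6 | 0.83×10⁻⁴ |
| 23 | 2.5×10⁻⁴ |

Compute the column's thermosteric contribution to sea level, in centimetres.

Δh = 10.4 cm

Layer 1 at 23 °C → α = 2.5×10⁻⁴ K⁻¹
Layer 2 at 1.8 °C → α = 0.76×10⁻⁴ K⁻¹
0–250 m: 250 × 1.2 × 2.5×10⁻⁴ = 0.07500 m
Layer 2: 500 × 0.76×10⁻⁴ × 0.75 = 0.02850 m
Δh = 0.07500 + 0.02850 = 0.10350 m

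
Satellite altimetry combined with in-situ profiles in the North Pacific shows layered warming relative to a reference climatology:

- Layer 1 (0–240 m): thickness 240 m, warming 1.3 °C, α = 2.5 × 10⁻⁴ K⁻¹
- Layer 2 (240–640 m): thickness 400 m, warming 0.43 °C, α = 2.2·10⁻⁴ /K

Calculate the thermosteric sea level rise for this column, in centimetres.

11.6 cm of thermosteric rise

2.5×10⁻⁴ × 1.3 × 240 = 0.07800 m
Layer 2: 400 × 2.2×10⁻⁴ × 0.43 = 0.03784 m
Δh = 0.07800 + 0.03784 = 0.11584 m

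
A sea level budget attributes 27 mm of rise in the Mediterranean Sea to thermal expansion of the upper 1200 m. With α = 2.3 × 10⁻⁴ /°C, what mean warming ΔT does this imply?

ΔT = Δh/(αH) = 0.027 / (2.3×10⁻⁴ × 1200) ≈ 0.09783 K

about 0.0978 K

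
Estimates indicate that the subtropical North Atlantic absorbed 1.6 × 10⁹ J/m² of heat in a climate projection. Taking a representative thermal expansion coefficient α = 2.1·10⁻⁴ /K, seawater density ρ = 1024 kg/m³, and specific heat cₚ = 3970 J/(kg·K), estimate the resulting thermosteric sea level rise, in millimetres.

Δh = αQ/(ρcₚ) = 2.1×10⁻⁴ × 1.6×10⁹ / (1024 × 3970) ≈ 0.082651 m

about 82.7 mm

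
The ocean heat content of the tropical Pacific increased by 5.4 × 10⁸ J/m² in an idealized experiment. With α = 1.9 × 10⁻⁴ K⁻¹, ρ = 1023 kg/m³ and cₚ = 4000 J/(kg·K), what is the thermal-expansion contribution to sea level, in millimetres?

Δh = αQ/(ρcₚ) = 1.9×10⁻⁴ × 5.4×10⁸ / (1023 × 4000) ≈ 0.025073 m

25.1 mm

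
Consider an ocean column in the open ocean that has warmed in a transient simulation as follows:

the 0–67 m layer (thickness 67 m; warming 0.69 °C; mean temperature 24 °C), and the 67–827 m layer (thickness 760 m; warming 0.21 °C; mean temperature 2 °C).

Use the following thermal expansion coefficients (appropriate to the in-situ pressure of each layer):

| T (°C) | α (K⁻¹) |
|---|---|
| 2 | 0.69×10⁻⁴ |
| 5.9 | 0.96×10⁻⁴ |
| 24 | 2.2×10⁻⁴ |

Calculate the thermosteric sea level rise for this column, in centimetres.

2.12 cm of thermosteric rise

Layer 1 at 24 °C → α = 2.2×10⁻⁴ K⁻¹
Layer 2 at 2 °C → α = 0.69×10⁻⁴ K⁻¹
0.69 × 67 × 2.2×10⁻⁴ = 0.0101706 m
Layer 2: 0.21 × 0.69×10⁻⁴ × 760 = 0.0110124 m
Δh = 0.0101706 + 0.0110124 = 0.021183 m ≈ 2.12 cm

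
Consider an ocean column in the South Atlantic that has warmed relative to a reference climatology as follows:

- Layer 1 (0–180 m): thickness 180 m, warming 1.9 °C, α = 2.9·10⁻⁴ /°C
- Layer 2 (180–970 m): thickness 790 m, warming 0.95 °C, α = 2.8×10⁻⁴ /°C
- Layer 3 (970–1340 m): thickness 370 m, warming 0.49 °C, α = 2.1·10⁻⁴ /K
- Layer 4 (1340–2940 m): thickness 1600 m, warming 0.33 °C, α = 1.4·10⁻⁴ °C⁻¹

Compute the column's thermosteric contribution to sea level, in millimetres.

Δh ≈ 421 mm

180 × 2.9×10⁻⁴ × 1.9 = 0.09918 m
180–970 m: 0.95 × 790 × 2.8×10⁻⁴ = 0.21014 m
970–1340 m: 370 × 0.49 × 2.1×10⁻⁴ = 0.038073 m
1340–2940 m: 1600 × 0.33 × 1.4×10⁻⁴ = 0.07392 m
Δh = 0.09918 + 0.21014 + 0.038073 + 0.07392 = 0.421313 m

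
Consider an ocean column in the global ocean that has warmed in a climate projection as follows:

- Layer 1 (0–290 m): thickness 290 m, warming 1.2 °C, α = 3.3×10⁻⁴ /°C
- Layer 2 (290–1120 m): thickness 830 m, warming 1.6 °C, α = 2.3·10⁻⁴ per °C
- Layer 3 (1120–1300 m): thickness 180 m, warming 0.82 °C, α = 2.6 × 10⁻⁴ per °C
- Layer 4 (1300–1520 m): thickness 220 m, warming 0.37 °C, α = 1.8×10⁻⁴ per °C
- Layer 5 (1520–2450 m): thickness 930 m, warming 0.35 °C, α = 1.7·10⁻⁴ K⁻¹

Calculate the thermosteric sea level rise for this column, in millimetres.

529 mm of thermosteric rise

0–290 m: 3.3×10⁻⁴ × 290 × 1.2 = 0.11484 m
290–1120 m: 830 × 1.6 × 2.3×10⁻⁴ = 0.30544 m
1120–1300 m: 180 × 2.6×10⁻⁴ × 0.82 = 0.038376 m
1300–1520 m: 1.8×10⁻⁴ × 220 × 0.37 = 0.014652 m
1520–2450 m: 0.35 × 1.7×10⁻⁴ × 930 = 0.055335 m
Δh = 0.11484 + 0.30544 + 0.038376 + 0.014652 + 0.055335 = 0.528643 m ≈ 529 mm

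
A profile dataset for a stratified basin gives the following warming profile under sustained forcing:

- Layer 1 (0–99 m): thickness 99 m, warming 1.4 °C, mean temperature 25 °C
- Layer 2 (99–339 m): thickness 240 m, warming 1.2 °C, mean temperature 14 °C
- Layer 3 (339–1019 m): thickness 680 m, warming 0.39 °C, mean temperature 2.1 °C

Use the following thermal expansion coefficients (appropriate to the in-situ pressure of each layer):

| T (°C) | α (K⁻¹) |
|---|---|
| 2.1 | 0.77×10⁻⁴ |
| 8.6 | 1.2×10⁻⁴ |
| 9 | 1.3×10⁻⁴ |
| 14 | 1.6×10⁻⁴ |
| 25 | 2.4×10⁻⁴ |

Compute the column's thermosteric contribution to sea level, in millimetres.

Layer 1 at 25 °C → α = 2.4×10⁻⁴ K⁻¹
Layer 2 at 14 °C → α = 1.6×10⁻⁴ K⁻¹
Layer 3 at 2.1 °C → α = 0.77×10⁻⁴ K⁻¹
Layer 1: 2.4×10⁻⁴ × 1.4 × 99 = 0.033264 m
99–339 m: 1.2 × 1.6×10⁻⁴ × 240 = 0.04608 m
Layer 3: 680 × 0.77×10⁻⁴ × 0.39 = 0.0204204 m
Δh = 0.033264 + 0.04608 + 0.0204204 = 0.0997644 m ≈ 100 mm

100 mm of thermosteric rise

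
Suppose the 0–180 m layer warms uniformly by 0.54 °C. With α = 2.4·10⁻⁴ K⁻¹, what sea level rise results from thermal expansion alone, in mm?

Δh ≈ 23.3 mm

Δh = αΔT·H = 2.4×10⁻⁴ × 0.54 × 180 = 0.023328 m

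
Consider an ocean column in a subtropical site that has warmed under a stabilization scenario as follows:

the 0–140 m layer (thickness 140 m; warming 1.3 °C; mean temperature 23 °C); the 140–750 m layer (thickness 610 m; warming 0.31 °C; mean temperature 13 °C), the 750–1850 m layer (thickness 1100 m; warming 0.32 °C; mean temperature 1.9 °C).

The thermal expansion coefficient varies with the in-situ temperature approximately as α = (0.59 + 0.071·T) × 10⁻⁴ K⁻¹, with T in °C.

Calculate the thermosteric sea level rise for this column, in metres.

0.095 m

Layer 1: α = (0.59 + 0.071×23)×10⁻⁴ = 2.223×10⁻⁴ K⁻¹
Layer 2: α = (0.59 + 0.071×13)×10⁻⁴ = 1.513×10⁻⁴ K⁻¹
Layer 3: α = (0.59 + 0.071×1.9)×10⁻⁴ = 0.7249×10⁻⁴ K⁻¹
140 × 1.3 × 2.223×10⁻⁴ = 0.0404586 m
Layer 2: 1.513×10⁻⁴ × 0.31 × 610 = 0.02861083 m
Layer 3: 1100 × 0.7249×10⁻⁴ × 0.32 = 0.02551648 m
Δh = 0.0404586 + 0.02861083 + 0.02551648 = 0.09458591 m ≈ 0.095 m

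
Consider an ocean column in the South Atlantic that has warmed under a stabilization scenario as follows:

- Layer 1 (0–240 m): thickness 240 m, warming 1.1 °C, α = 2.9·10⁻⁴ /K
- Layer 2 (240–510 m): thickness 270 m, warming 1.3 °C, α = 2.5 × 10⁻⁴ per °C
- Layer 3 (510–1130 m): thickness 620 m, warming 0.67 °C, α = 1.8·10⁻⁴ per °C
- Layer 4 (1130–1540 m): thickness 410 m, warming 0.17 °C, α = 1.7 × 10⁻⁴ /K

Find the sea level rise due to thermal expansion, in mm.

Layer 1: 2.9×10⁻⁴ × 1.1 × 240 = 0.07656 m
240–510 m: 270 × 2.5×10⁻⁴ × 1.3 = 0.08775 m
Layer 3: 620 × 0.67 × 1.8×10⁻⁴ = 0.074772 m
Layer 4: 410 × 0.17 × 1.7×10⁻⁴ = 0.011849 m
Δh = 0.07656 + 0.08775 + 0.074772 + 0.011849 = 0.250931 m

Δh ≈ 251 mm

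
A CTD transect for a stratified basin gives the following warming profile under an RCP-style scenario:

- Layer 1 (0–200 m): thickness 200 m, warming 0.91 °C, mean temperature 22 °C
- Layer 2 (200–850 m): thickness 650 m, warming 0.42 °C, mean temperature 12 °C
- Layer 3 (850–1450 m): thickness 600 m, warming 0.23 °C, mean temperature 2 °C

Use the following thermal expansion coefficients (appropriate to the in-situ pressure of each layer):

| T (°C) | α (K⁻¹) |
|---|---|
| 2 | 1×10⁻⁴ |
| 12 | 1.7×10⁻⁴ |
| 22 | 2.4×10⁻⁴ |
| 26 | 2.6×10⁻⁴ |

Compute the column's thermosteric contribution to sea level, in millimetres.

Δh = 104 mm

Layer 1 at 22 °C → α = 2.4×10⁻⁴ K⁻¹
Layer 2 at 12 °C → α = 1.7×10⁻⁴ K⁻¹
Layer 3 at 2 °C → α = 1×10⁻⁴ K⁻¹
2.4×10⁻⁴ × 200 × 0.91 = 0.04368 m
0.42 × 650 × 1.7×10⁻⁴ = 0.04641 m
1×10⁻⁴ × 0.23 × 600 = 0.01380 m
Δh = 0.04368 + 0.04641 + 0.01380 = 0.10389 m ≈ 104 mm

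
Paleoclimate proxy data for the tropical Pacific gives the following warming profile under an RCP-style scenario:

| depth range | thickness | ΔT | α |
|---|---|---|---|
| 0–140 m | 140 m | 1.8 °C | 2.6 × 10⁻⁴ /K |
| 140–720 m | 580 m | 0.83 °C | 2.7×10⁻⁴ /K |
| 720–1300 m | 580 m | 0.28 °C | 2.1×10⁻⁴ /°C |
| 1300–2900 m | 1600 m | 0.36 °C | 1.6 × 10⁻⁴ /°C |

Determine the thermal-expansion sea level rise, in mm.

322 mm

1.8 × 2.6×10⁻⁴ × 140 = 0.06552 m
2.7×10⁻⁴ × 580 × 0.83 = 0.129978 m
720–1300 m: 2.1×10⁻⁴ × 0.28 × 580 = 0.034104 m
Layer 4: 1.6×10⁻⁴ × 0.36 × 1600 = 0.09216 m
Δh = 0.06552 + 0.129978 + 0.034104 + 0.09216 = 0.321762 m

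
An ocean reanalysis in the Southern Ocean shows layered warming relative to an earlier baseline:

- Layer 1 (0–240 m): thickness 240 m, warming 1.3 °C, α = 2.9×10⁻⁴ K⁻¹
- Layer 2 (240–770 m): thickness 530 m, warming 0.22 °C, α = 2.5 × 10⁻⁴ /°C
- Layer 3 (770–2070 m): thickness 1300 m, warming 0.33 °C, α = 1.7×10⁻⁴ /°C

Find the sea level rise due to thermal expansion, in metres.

0.193 m

2.9×10⁻⁴ × 1.3 × 240 = 0.09048 m
240–770 m: 2.5×10⁻⁴ × 0.22 × 530 = 0.02915 m
770–2070 m: 1300 × 0.33 × 1.7×10⁻⁴ = 0.07293 m
Δh = 0.09048 + 0.02915 + 0.07293 = 0.19256 m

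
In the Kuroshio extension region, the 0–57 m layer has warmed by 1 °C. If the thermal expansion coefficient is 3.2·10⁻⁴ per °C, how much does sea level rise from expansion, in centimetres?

Δh = αΔT·H = 3.2×10⁻⁴ × 1 × 57 = 0.01824 m

Δh ≈ 1.82 cm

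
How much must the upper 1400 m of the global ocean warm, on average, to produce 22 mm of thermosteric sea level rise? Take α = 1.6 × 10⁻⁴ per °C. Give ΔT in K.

ΔT ≈ 0.0982 K

ΔT = Δh/(αH) = 0.022 / (1.6×10⁻⁴ × 1400) ≈ 0.09821 K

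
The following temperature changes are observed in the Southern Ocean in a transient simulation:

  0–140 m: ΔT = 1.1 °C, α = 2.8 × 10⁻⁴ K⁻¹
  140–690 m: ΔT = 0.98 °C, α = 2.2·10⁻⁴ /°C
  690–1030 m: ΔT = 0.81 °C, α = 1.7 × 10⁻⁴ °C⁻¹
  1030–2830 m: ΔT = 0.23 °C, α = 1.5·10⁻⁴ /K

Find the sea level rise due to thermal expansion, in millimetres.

Δh = 270 mm

140 × 2.8×10⁻⁴ × 1.1 = 0.04312 m
140–690 m: 2.2×10⁻⁴ × 0.98 × 550 = 0.11858 m
0.81 × 340 × 1.7×10⁻⁴ = 0.046818 m
Layer 4: 1.5×10⁻⁴ × 1800 × 0.23 = 0.06210 m
Δh = 0.04312 + 0.11858 + 0.046818 + 0.06210 = 0.270618 m ≈ 270 mm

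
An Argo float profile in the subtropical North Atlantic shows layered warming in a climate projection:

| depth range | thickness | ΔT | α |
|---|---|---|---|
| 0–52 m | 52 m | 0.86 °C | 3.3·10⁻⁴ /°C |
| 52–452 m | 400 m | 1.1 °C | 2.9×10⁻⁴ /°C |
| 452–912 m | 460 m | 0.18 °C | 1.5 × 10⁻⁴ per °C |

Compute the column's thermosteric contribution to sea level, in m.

52 × 3.3×10⁻⁴ × 0.86 = 0.0147576 m
2.9×10⁻⁴ × 400 × 1.1 = 0.12760 m
452–912 m: 460 × 1.5×10⁻⁴ × 0.18 = 0.01242 m
Δh = 0.0147576 + 0.12760 + 0.01242 = 0.1547776 m ≈ 0.155 m

about 0.155 m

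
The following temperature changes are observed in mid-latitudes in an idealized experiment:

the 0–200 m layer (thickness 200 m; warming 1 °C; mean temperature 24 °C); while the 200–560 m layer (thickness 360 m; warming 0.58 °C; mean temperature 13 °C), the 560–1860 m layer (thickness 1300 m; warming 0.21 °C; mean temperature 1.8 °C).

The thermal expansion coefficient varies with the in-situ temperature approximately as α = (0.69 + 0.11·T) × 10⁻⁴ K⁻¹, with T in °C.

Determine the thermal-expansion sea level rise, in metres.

Layer 1: α = (0.69 + 0.11×24)×10⁻⁴ = 3.33×10⁻⁴ K⁻¹
Layer 2: α = (0.69 + 0.11×13)×10⁻⁴ = 2.12×10⁻⁴ K⁻¹
Layer 3: α = (0.69 + 0.11×1.8)×10⁻⁴ = 0.888×10⁻⁴ K⁻¹
1 × 200 × 3.33×10⁻⁴ = 0.06660 m
200–560 m: 2.12×10⁻⁴ × 0.58 × 360 = 0.0442656 m
0.888×10⁻⁴ × 1300 × 0.21 = 0.0242424 m
Δh = 0.06660 + 0.0442656 + 0.0242424 = 0.135108 m

0.135 m of thermosteric rise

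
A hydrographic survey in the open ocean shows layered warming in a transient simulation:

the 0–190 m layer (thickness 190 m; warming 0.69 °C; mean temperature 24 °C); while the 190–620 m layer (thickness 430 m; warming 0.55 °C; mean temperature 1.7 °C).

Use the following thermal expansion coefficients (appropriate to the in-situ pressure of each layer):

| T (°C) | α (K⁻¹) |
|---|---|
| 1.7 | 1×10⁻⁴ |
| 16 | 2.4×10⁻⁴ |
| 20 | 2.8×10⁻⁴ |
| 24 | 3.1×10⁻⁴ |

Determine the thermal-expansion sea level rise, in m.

0.0643 m

Layer 1 at 24 °C → α = 3.1×10⁻⁴ K⁻¹
Layer 2 at 1.7 °C → α = 1×10⁻⁴ K⁻¹
190 × 0.69 × 3.1×10⁻⁴ = 0.040641 m
190–620 m: 0.55 × 430 × 1×10⁻⁴ = 0.02365 m
Δh = 0.040641 + 0.02365 = 0.064291 m ≈ 0.0643 m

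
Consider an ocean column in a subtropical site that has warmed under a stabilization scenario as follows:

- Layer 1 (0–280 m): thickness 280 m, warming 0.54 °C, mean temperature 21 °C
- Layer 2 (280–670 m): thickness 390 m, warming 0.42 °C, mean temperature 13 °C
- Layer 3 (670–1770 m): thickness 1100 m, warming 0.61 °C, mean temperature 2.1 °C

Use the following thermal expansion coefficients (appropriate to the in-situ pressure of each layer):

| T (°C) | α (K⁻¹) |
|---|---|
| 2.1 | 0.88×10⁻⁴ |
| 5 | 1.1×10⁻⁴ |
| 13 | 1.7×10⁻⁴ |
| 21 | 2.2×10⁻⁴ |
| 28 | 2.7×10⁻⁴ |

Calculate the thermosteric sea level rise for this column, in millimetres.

Δh = 120 mm

Layer 1 at 21 °C → α = 2.2×10⁻⁴ K⁻¹
Layer 2 at 13 °C → α = 1.7×10⁻⁴ K⁻¹
Layer 3 at 2.1 °C → α = 0.88×10⁻⁴ K⁻¹
280 × 0.54 × 2.2×10⁻⁴ = 0.033264 m
280–670 m: 0.42 × 1.7×10⁻⁴ × 390 = 0.027846 m
670–1770 m: 0.61 × 1100 × 0.88×10⁻⁴ = 0.059048 m
Δh = 0.033264 + 0.027846 + 0.059048 = 0.120158 m ≈ 120 mm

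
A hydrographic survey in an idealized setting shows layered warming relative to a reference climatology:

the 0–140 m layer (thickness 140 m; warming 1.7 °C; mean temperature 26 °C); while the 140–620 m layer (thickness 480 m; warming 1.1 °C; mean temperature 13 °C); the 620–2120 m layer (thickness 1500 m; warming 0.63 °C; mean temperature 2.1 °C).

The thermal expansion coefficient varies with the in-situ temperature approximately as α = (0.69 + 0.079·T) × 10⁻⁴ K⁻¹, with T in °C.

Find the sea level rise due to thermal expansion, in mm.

Layer 1: α = (0.69 + 0.079×26)×10⁻⁴ = 2.744×10⁻⁴ K⁻¹
Layer 2: α = (0.69 + 0.079×13)×10⁻⁴ = 1.717×10⁻⁴ K⁻¹
Layer 3: α = (0.69 + 0.079×2.1)×10⁻⁴ = 0.8559×10⁻⁴ K⁻¹
140 × 1.7 × 2.744×10⁻⁴ = 0.0653072 m
Layer 2: 1.717×10⁻⁴ × 480 × 1.1 = 0.0906576 m
Layer 3: 0.63 × 0.8559×10⁻⁴ × 1500 = 0.08088255 m
Δh = 0.0653072 + 0.0906576 + 0.08088255 = 0.23684735 m ≈ 237 mm

about 237 mm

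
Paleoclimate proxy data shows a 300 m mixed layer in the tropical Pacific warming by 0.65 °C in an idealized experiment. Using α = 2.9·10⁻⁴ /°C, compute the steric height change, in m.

0.0566 m

Δh = αΔT·H = 2.9×10⁻⁴ × 0.65 × 300 = 0.05655 m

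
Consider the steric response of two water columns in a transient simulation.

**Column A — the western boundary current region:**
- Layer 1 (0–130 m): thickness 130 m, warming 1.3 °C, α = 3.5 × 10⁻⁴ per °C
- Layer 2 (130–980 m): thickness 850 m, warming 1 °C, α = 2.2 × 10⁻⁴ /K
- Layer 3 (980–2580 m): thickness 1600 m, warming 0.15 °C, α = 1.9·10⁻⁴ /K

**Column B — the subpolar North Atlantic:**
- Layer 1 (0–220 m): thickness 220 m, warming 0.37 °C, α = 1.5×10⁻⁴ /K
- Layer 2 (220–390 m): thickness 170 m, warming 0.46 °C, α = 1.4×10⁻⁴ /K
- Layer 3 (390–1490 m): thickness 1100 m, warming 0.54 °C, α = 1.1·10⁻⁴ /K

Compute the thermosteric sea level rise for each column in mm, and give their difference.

A: 292 mm; B: 88.5 mm; difference 203 mm

A Layer 1: 130 × 1.3 × 3.5×10⁻⁴ = 0.05915 m
A Layer 2: 850 × 1 × 2.2×10⁻⁴ = 0.18700 m
A 980–2580 m: 1600 × 1.9×10⁻⁴ × 0.15 = 0.04560 m
A total: 0.29175 m
B 0–220 m: 0.37 × 220 × 1.5×10⁻⁴ = 0.01221 m
B Layer 2: 1.4×10⁻⁴ × 0.46 × 170 = 0.010948 m
B Layer 3: 0.54 × 1100 × 1.1×10⁻⁴ = 0.06534 m
B total: 0.088498 m
Difference: 0.29175 − 0.088498 = 0.203252 m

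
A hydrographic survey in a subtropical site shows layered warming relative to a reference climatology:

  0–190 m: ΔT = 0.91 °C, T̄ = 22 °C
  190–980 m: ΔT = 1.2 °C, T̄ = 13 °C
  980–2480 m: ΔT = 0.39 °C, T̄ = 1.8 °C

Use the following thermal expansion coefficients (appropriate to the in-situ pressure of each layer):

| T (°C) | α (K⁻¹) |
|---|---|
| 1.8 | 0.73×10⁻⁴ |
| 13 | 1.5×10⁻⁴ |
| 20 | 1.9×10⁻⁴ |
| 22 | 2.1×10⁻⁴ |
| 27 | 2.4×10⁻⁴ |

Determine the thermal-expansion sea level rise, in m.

Δh ≈ 0.221 m

Layer 1 at 22 °C → α = 2.1×10⁻⁴ K⁻¹
Layer 2 at 13 °C → α = 1.5×10⁻⁴ K⁻¹
Layer 3 at 1.8 °C → α = 0.73×10⁻⁴ K⁻¹
0–190 m: 2.1×10⁻⁴ × 0.91 × 190 = 0.036309 m
1.5×10⁻⁴ × 790 × 1.2 = 0.14220 m
0.39 × 0.73×10⁻⁴ × 1500 = 0.042705 m
Δh = 0.036309 + 0.14220 + 0.042705 = 0.221214 m ≈ 0.221 m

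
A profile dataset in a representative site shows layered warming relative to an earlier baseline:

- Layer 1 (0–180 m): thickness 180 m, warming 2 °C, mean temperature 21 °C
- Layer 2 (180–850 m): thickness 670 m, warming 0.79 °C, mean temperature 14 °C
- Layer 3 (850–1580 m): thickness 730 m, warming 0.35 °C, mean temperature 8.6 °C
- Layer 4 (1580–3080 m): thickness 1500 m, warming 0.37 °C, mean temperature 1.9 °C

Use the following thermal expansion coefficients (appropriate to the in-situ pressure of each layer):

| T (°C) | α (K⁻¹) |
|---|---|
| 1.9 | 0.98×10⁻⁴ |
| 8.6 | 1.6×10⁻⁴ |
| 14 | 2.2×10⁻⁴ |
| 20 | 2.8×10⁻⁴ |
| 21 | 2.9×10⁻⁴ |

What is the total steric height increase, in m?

Layer 1 at 21 °C → α = 2.9×10⁻⁴ K⁻¹
Layer 2 at 14 °C → α = 2.2×10⁻⁴ K⁻¹
Layer 3 at 8.6 °C → α = 1.6×10⁻⁴ K⁻¹
Layer 4 at 1.9 °C → α = 0.98×10⁻⁴ K⁻¹
0–180 m: 2 × 180 × 2.9×10⁻⁴ = 0.10440 m
2.2×10⁻⁴ × 670 × 0.79 = 0.116446 m
850–1580 m: 1.6×10⁻⁴ × 730 × 0.35 = 0.04088 m
Layer 4: 0.98×10⁻⁴ × 0.37 × 1500 = 0.05439 m
Δh = 0.10440 + 0.116446 + 0.04088 + 0.05439 = 0.316116 m

Δh ≈ 0.316 m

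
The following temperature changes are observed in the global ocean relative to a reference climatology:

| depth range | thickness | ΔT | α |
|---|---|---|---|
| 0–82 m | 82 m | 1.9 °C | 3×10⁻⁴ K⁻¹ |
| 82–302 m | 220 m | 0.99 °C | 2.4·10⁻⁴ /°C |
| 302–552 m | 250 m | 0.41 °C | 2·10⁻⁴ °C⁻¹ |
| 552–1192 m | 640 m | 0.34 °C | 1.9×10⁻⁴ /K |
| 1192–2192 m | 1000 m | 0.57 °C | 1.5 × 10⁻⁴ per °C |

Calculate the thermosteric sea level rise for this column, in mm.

246 mm

3×10⁻⁴ × 82 × 1.9 = 0.04674 m
220 × 0.99 × 2.4×10⁻⁴ = 0.052272 m
250 × 2×10⁻⁴ × 0.41 = 0.02050 m
Layer 4: 1.9×10⁻⁴ × 0.34 × 640 = 0.041344 m
1192–2192 m: 1.5×10⁻⁴ × 1000 × 0.57 = 0.08550 m
Δh = 0.04674 + 0.052272 + 0.02050 + 0.041344 + 0.08550 = 0.246356 m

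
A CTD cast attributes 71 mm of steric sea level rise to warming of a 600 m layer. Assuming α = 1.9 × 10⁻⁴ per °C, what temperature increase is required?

0.623 K

ΔT = Δh/(αH) = 0.071 / (1.9×10⁻⁴ × 600) ≈ 0.6228 K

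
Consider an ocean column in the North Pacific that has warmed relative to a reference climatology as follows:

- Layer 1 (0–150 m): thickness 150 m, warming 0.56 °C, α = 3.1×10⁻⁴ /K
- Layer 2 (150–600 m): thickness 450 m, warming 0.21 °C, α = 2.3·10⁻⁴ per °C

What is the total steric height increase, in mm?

Δh ≈ 48 mm

0.56 × 150 × 3.1×10⁻⁴ = 0.02604 m
2.3×10⁻⁴ × 0.21 × 450 = 0.021735 m
Δh = 0.02604 + 0.021735 = 0.047775 m ≈ 48 mm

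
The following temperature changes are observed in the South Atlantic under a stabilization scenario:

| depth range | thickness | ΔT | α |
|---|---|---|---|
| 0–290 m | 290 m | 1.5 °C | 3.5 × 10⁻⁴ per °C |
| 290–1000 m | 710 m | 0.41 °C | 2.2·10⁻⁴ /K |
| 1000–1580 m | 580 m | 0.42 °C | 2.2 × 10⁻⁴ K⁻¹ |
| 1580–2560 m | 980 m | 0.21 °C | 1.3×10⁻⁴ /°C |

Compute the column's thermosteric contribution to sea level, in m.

about 0.30 m

0–290 m: 3.5×10⁻⁴ × 290 × 1.5 = 0.15225 m
0.41 × 710 × 2.2×10⁻⁴ = 0.064042 m
Layer 3: 0.42 × 2.2×10⁻⁴ × 580 = 0.053592 m
1580–2560 m: 0.21 × 1.3×10⁻⁴ × 980 = 0.026754 m
Δh = 0.15225 + 0.064042 + 0.053592 + 0.026754 = 0.296638 m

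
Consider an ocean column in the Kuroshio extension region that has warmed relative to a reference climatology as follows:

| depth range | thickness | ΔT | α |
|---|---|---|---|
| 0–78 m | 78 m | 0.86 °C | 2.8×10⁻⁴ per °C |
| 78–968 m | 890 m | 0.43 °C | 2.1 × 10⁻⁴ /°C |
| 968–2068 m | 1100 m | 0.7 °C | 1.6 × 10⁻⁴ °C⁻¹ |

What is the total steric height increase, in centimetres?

22.2 cm of thermosteric rise

2.8×10⁻⁴ × 0.86 × 78 = 0.0187824 m
Layer 2: 890 × 2.1×10⁻⁴ × 0.43 = 0.080367 m
0.7 × 1100 × 1.6×10⁻⁴ = 0.12320 m
Δh = 0.0187824 + 0.080367 + 0.12320 = 0.2223494 m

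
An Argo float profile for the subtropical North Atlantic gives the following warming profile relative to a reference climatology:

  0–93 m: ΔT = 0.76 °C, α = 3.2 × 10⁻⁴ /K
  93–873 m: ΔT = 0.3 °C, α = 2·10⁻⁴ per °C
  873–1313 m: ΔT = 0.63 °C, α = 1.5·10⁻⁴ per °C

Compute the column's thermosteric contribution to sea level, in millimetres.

111 mm

0–93 m: 0.76 × 93 × 3.2×10⁻⁴ = 0.0226176 m
93–873 m: 2×10⁻⁴ × 0.3 × 780 = 0.04680 m
Layer 3: 1.5×10⁻⁴ × 440 × 0.63 = 0.04158 m
Δh = 0.0226176 + 0.04680 + 0.04158 = 0.1109976 m ≈ 111 mm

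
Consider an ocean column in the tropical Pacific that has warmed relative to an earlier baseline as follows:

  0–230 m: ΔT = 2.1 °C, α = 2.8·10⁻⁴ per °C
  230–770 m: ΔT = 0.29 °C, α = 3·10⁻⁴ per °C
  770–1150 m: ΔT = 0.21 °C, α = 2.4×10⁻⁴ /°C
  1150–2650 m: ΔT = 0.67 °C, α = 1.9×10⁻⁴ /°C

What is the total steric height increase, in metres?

0–230 m: 2.1 × 2.8×10⁻⁴ × 230 = 0.13524 m
Layer 2: 540 × 3×10⁻⁴ × 0.29 = 0.04698 m
770–1150 m: 0.21 × 380 × 2.4×10⁻⁴ = 0.019152 m
Layer 4: 0.67 × 1500 × 1.9×10⁻⁴ = 0.19095 m
Δh = 0.13524 + 0.04698 + 0.019152 + 0.19095 = 0.392322 m ≈ 0.392 m

Δh = 0.392 m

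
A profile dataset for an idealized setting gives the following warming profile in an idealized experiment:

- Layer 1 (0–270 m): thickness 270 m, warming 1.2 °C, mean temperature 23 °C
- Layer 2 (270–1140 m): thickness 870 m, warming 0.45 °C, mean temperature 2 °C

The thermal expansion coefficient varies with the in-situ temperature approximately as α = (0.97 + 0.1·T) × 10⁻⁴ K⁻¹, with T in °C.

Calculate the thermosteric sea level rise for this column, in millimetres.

Layer 1: α = (0.97 + 0.1×23)×10⁻⁴ = 3.27×10⁻⁴ K⁻¹
Layer 2: α = (0.97 + 0.1×2)×10⁻⁴ = 1.17×10⁻⁴ K⁻¹
0–270 m: 3.27×10⁻⁴ × 1.2 × 270 = 0.105948 m
1.17×10⁻⁴ × 0.45 × 870 = 0.0458055 m
Δh = 0.105948 + 0.0458055 = 0.1517535 m

152 mm of thermosteric rise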